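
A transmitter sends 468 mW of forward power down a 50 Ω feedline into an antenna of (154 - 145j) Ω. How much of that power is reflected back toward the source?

P_reflected ≈ 238 mW

|Γ| = |(104 − j145)/(204 − j145)| = 0.713
|Γ|² = 0.508
P_refl = |Γ|²·P_inc = 238 mW, P_del = (1 − |Γ|²)·P_inc = 230 mW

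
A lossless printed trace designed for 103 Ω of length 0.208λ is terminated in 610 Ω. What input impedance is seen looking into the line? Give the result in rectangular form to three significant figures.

βl = 2π × 0.208 = 74.9°
tan(βl) = tan(74.9°) = 3.7
Z_in = Z_0·(Z_L + jZ_0·tanβl)/(Z_0 + jZ_L·tanβl)
     = 103·(610 + j381)/(103 + j2260)

Z_in ≈ 18.6 − j27 Ω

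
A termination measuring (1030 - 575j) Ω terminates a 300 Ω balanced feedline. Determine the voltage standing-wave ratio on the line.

Γ = (Z_L − Z_0)/(Z_L + Z_0) = (730 − j575)/(1330 − j575)
|Γ| = 929/1450 = 0.641
VSWR = (1 + |Γ|)/(1 − |Γ|) = 1.64/0.359

VSWR ≈ 4.58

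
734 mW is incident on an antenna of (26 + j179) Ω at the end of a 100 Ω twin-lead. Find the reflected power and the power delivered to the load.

|Γ| = |(-74 + j179)/(126 + j179)| = 0.885
|Γ|² = 0.783
P_refl = |Γ|²·P_inc = 575 mW, P_del = (1 − |Γ|²)·P_inc = 159 mW

P_reflected ≈ 575 mW; P_delivered ≈ 159 mW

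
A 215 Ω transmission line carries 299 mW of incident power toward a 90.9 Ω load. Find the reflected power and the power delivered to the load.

Γ = (90.9 − 215)/(90.9 + 215) = -0.406
|Γ|² = 0.165
P_refl = |Γ|²·P_inc = 49.2 mW, P_del = (1 − |Γ|²)·P_inc = 250 mW

P_reflected ≈ 49.2 mW; P_delivered ≈ 250 mW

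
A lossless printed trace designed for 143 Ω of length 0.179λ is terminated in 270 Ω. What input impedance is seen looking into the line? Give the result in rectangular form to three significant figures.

βl = 2π × 0.179 = 64.4°
tan(βl) = tan(64.4°) = 2.09
Z_in = Z_0·(Z_L + jZ_0·tanβl)/(Z_0 + jZ_L·tanβl)
     = 143·(270 + j299)/(143 + j565)

Z_in ≈ 87.4 − j46.2 Ω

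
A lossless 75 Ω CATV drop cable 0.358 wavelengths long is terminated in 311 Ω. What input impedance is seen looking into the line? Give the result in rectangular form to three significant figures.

βl = 2π × 0.358 = 129°
tan(βl) = tan(129°) = -1.24
Z_in = Z_0·(Z_L + jZ_0·tanβl)/(Z_0 + jZ_L·tanβl)
     = 75·(311 − j93)/(75 − j386)

Z_in ≈ 28.8 + j54.9 Ω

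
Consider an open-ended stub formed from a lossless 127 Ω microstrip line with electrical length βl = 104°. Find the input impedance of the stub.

Z_in ≈ +j31.7 Ω

tan(βl) = -4.01
For an open-ended stub, Z_in = −jZ_0·cot(βl) = −jZ_0/tan(βl)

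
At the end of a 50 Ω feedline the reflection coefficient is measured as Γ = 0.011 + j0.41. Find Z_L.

Z_L = Z_0·(1 + Γ)/(1 − Γ) = 50·(1.01 + j0.41)/(0.989 − j0.41)

Z_L ≈ 36.3 + j35.8 Ω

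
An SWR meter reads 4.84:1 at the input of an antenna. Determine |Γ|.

|Γ| ≈ 0.658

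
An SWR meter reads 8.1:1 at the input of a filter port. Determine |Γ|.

|Γ| ≈ 0.78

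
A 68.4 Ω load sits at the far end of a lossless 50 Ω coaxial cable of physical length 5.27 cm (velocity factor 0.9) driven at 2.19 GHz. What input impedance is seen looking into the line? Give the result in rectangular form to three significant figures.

Z_in ≈ 58.5 + j14.7 Ω

λ = v/f = 0.9·c / 2.19 GHz = 0.123 m
βl = 2π·l/λ = 2π × 0.427 = 154°
tan(βl) = tan(154°) = -0.49
Z_in = Z_0·(Z_L + jZ_0·tanβl)/(Z_0 + jZ_L·tanβl)
     = 50·(68.4 − j24.5)/(50 − j33.5)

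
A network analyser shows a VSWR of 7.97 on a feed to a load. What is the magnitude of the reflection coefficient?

|Γ| = (S − 1)/(S + 1) = (7.97 − 1)/(7.97 + 1) = 6.97/8.97

|Γ| ≈ 0.777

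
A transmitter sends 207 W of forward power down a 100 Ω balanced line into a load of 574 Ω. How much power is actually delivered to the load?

Γ = (574 − 100)/(574 + 100) = 0.703
|Γ|² = 0.495
P_refl = |Γ|²·P_inc = 102 W, P_del = (1 − |Γ|²)·P_inc = 105 W

P_delivered ≈ 105 W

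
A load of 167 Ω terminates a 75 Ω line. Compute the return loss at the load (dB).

RL ≈ 8.4 dB

Γ = (167 − 75)/(167 + 75) = 0.38
RL = −20·log₁₀|Γ| = −20·log₁₀(0.38)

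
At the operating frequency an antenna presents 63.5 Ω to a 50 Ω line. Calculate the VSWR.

VSWR ≈ 1.27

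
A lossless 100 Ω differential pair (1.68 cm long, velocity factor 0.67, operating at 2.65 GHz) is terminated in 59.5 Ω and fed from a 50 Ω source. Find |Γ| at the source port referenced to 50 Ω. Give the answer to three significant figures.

λ = v/f = 0.67·c / 2.65 GHz = 0.0758 m
βl = 2π·l/λ = 2π × 0.221 = 79.7°
tan(βl) = 5.52
Z_in = Z_0·(Z_L + jZ_0·tanβl)/(Z_0 + jZ_L·tanβl) = 159 + j30.2 Ω
Γ_s = (Z_in − Z_s)/(Z_in + Z_s) = (109 + j30.2)/(209 + j30.2), |Γ_s| = 0.535

|Γ| ≈ 0.535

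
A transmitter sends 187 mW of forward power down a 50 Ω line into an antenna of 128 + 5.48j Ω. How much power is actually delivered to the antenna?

P_delivered ≈ 151 mW

|Γ| = |(78 + j5.48)/(178 + j5.48)| = 0.439
|Γ|² = 0.193
P_refl = |Γ|²·P_inc = 36.1 mW, P_del = (1 − |Γ|²)·P_inc = 151 mW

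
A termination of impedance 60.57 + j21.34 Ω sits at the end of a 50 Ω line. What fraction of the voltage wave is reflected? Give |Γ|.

|Γ| ≈ 0.211

Γ = (Z_L − Z_0)/(Z_L + Z_0) = (10.57 + j21.34)/(110.6 + j21.34)
|Γ| = 23.8/113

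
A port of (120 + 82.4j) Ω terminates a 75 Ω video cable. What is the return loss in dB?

RL ≈ 7.06 dB

Γ = (45 + j82.4)/(195 + j82.4), |Γ| = 0.444
RL = −20·log₁₀|Γ| = −20·log₁₀(0.444)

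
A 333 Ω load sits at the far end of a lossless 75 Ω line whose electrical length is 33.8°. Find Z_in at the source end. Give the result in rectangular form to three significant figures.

Z_in ≈ 49 − j95.5 Ω

tan(βl) = tan(33.8°) = 0.669
Z_in = Z_0·(Z_L + jZ_0·tanβl)/(Z_0 + jZ_L·tanβl)
     = 75·(333 + j50.2)/(75 + j223)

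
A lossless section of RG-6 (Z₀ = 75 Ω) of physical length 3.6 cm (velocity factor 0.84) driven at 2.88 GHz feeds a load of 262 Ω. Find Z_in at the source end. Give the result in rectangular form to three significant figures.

λ = v/f = 0.84·c / 2.88 GHz = 0.0875 m
βl = 2π·l/λ = 2π × 0.411 = 148°
tan(βl) = tan(148°) = -0.622
Z_in = Z_0·(Z_L + jZ_0·tanβl)/(Z_0 + jZ_L·tanβl)
     = 75·(262 − j46.7)/(75 − j163)

Z_in ≈ 63.5 + j91.3 Ω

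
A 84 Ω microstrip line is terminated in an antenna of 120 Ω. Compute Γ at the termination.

Γ = 0.176

Γ = (Z_L − Z_0)/(Z_L + Z_0) = (120 − 84)/(120 + 84) = 36/204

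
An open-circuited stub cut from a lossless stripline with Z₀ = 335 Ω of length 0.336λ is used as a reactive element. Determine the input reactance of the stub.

X_in ≈ 201 Ω (inductive)

βl = 2π × 0.336 = 121°
tan(βl) = -1.67
For an open-circuited stub, Z_in = −jZ_0·cot(βl) = −jZ_0/tan(βl)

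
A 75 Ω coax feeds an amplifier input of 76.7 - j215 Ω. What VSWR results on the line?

VSWR ≈ 9.94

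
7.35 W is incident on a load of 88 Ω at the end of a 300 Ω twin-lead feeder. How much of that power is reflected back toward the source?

Γ = (88 − 300)/(88 + 300) = -0.546
|Γ|² = 0.299
P_refl = |Γ|²·P_inc = 2.19 W, P_del = (1 − |Γ|²)·P_inc = 5.16 W

P_reflected ≈ 2.19 W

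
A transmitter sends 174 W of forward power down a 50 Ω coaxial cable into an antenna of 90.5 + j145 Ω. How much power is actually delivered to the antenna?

P_delivered ≈ 77.3 W

|Γ| = |(40.5 + j145)/(140.5 + j145)| = 0.746
|Γ|² = 0.556
P_refl = |Γ|²·P_inc = 96.7 W, P_del = (1 − |Γ|²)·P_inc = 77.3 W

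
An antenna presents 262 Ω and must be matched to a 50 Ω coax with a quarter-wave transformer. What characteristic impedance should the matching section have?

Z_qwt = √(Z_0·R_L) = √(50 × 262) = √13100

Z_qwt ≈ 114 Ω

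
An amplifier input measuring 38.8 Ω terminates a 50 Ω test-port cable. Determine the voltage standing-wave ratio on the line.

VSWR ≈ 1.29

Γ = (38.8 − 50)/(38.8 + 50) = -0.126
VSWR = (1 + 0.126)/(1 − 0.126)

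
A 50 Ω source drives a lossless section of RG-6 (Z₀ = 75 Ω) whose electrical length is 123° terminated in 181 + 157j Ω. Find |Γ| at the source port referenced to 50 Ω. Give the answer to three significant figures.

tan(βl) = -1.54
Z_in = Z_0·(Z_L + jZ_0·tanβl)/(Z_0 + jZ_L·tanβl) = 19.3 + j26.8 Ω
Γ_s = (Z_in − Z_s)/(Z_in + Z_s) = (-30.7 + j26.8)/(69.3 + j26.8), |Γ_s| = 0.549

|Γ| ≈ 0.549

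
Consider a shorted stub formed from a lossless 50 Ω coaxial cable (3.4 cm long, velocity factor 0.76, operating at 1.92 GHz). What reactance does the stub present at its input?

λ = v/f = 0.76·c / 1.92 GHz = 0.119 m
βl = 2π·l/λ = 2π × 0.286 = 103°
tan(βl) = -4.31
For a shorted stub, Z_in = jZ_0·tan(βl)

X_in ≈ -215 Ω (capacitive)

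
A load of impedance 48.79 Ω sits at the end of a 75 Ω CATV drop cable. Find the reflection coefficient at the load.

Γ = (Z_L − Z_0)/(Z_L + Z_0) = (48.79 − 75)/(48.79 + 75) = -26.21/123.8

Γ = -0.212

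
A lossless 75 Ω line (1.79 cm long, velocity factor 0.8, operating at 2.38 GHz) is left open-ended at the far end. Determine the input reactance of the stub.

X_in ≈ -36.7 Ω (capacitive)

λ = v/f = 0.8·c / 2.38 GHz = 0.101 m
βl = 2π·l/λ = 2π × 0.178 = 63.9°
tan(βl) = 2.04
For an open-ended stub, Z_in = −jZ_0·cot(βl) = −jZ_0/tan(βl)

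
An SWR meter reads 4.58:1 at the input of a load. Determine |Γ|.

|Γ| ≈ 0.642

|Γ| = (S − 1)/(S + 1) = (4.58 − 1)/(4.58 + 1) = 3.58/5.58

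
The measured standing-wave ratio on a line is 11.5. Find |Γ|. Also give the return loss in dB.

|Γ| = (S − 1)/(S + 1) = (11.5 − 1)/(11.5 + 1) = 10.5/12.5
RL = −20·log₁₀|Γ| = −20·log₁₀(0.84)

|Γ| ≈ 0.84; return loss ≈ 1.51 dB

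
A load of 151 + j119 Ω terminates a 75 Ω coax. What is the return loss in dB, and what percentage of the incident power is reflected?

Γ = (76 + j119)/(226 + j119), |Γ| = 0.553
RL = −20·log₁₀(0.553) = 5.15 dB
P_refl/P_inc = |Γ|² = 0.306

RL ≈ 5.15 dB; 30.6% of incident power reflected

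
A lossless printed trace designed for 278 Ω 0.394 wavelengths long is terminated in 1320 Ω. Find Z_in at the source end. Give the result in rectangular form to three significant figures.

Z_in ≈ 143 + j315 Ω

βl = 2π × 0.394 = 142°
tan(βl) = tan(142°) = -0.786
Z_in = Z_0·(Z_L + jZ_0·tanβl)/(Z_0 + jZ_L·tanβl)
     = 278·(1320 − j218)/(278 − j1040)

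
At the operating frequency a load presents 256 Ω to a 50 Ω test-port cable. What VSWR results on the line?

Γ = (256 − 50)/(256 + 50) = 0.673
VSWR = (1 + 0.673)/(1 − 0.673)

VSWR ≈ 5.12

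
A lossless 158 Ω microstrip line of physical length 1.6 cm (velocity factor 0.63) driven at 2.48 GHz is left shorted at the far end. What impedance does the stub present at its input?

Z_in ≈ +j615 Ω

λ = v/f = 0.63·c / 2.48 GHz = 0.0762 m
βl = 2π·l/λ = 2π × 0.21 = 75.6°
tan(βl) = 3.89
For a shorted stub, Z_in = jZ_0·tan(βl)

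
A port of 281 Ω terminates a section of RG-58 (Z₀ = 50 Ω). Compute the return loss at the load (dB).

RL ≈ 3.12 dB

Γ = (281 − 50)/(281 + 50) = 0.698
RL = −20·log₁₀|Γ| = −20·log₁₀(0.698)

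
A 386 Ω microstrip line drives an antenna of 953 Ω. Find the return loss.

RL ≈ 7.46 dB

Γ = (953 − 386)/(953 + 386) = 0.423
RL = −20·log₁₀|Γ| = −20·log₁₀(0.423)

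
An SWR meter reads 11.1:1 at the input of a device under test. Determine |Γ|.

|Γ| ≈ 0.835

|Γ| = (S − 1)/(S + 1) = (11.1 − 1)/(11.1 + 1) = 10.1/12.1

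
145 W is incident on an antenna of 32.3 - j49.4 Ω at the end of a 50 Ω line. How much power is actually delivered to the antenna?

P_delivered ≈ 102 W

|Γ| = |(-17.7 − j49.4)/(82.3 − j49.4)| = 0.547
|Γ|² = 0.299
P_refl = |Γ|²·P_inc = 43.3 W, P_del = (1 − |Γ|²)·P_inc = 102 W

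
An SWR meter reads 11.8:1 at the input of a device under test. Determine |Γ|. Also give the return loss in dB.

|Γ| ≈ 0.844; return loss ≈ 1.48 dB

|Γ| = (S − 1)/(S + 1) = (11.8 − 1)/(11.8 + 1) = 10.8/12.8
RL = −20·log₁₀|Γ| = −20·log₁₀(0.844)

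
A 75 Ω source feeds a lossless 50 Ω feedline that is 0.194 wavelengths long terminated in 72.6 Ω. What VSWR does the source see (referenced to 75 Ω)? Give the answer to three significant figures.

βl = 2π × 0.194 = 69.8°
tan(βl) = 2.72
Z_in = Z_0·(Z_L + jZ_0·tanβl)/(Z_0 + jZ_L·tanβl) = 36.7 − j9.07 Ω
Γ_s = (Z_in − Z_s)/(Z_in + Z_s) = (-38.3 − j9.07)/(112 − j9.07), |Γ_s| = 0.351
VSWR = (1 + |Γ_s|)/(1 − |Γ_s|)

VSWR ≈ 2.08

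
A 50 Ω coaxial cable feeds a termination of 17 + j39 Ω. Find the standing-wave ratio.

VSWR ≈ 4.87

Γ = (Z_L − Z_0)/(Z_L + Z_0) = (-33 + j39)/(67 + j39)
|Γ| = 51.1/77.5 = 0.659
VSWR = (1 + |Γ|)/(1 − |Γ|) = 1.66/0.341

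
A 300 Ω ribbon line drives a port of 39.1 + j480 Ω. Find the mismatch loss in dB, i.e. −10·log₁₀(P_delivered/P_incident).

Γ = (-260.9 + j480)/(339.1 + j480), |Γ| = 0.93
|Γ|² = 0.864, so P_del/P_inc = 1 − |Γ|² = 0.136
ML = −10·log₁₀(1 − |Γ|²)

mismatch loss ≈ 8.67 dB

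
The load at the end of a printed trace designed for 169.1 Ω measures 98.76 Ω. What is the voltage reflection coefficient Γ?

Γ = -0.263

Γ = (Z_L − Z_0)/(Z_L + Z_0) = (98.76 − 169.1)/(98.76 + 169.1) = -70.34/267.9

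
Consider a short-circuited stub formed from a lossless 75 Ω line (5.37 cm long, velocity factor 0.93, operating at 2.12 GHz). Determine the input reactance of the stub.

X_in ≈ -48.9 Ω (capacitive)

λ = v/f = 0.93·c / 2.12 GHz = 0.132 m
βl = 2π·l/λ = 2π × 0.408 = 147°
tan(βl) = -0.652
For a short-circuited stub, Z_in = jZ_0·tan(βl)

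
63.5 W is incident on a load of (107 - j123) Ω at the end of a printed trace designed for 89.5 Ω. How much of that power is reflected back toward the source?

|Γ| = |(17.5 − j123)/(196.5 − j123)| = 0.536
|Γ|² = 0.287
P_refl = |Γ|²·P_inc = 18.2 W, P_del = (1 − |Γ|²)·P_inc = 45.3 W

P_reflected ≈ 18.2 W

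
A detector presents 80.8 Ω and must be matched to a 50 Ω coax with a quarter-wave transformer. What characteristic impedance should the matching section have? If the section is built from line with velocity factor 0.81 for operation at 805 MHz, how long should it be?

Z_qwt ≈ 63.6 Ω; length ≈ 7.55 cm

Z_qwt = √(Z_0·R_L) = √(50 × 80.8) = √4040
λ = 0.81·c/f = 0.302 m, so l = λ/4 = 0.0755 m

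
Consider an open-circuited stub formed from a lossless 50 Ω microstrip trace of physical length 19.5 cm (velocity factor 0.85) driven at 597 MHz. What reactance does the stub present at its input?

λ = v/f = 0.85·c / 597 MHz = 0.427 m
βl = 2π·l/λ = 2π × 0.457 = 164°
tan(βl) = -0.28
For an open-circuited stub, Z_in = −jZ_0·cot(βl) = −jZ_0/tan(βl)

X_in ≈ 178 Ω (inductive)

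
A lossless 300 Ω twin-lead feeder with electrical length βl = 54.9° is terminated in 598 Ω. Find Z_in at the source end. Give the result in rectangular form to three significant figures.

tan(βl) = tan(54.9°) = 1.42
Z_in = Z_0·(Z_L + jZ_0·tanβl)/(Z_0 + jZ_L·tanβl)
     = 300·(598 + j427)/(300 + j851)

Z_in ≈ 200 − j140 Ω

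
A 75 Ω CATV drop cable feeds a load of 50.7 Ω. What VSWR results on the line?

VSWR ≈ 1.48

Γ = (50.7 − 75)/(50.7 + 75) = -0.193
VSWR = (1 + 0.193)/(1 − 0.193)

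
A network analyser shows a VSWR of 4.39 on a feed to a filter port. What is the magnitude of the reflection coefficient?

|Γ| ≈ 0.629

|Γ| = (S − 1)/(S + 1) = (4.39 − 1)/(4.39 + 1) = 3.39/5.39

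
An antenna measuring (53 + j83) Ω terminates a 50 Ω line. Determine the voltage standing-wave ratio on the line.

VSWR ≈ 4.37

Γ = (Z_L − Z_0)/(Z_L + Z_0) = (3 + j83)/(103 + j83)
|Γ| = 83.1/132 = 0.628
VSWR = (1 + |Γ|)/(1 − |Γ|) = 1.63/0.372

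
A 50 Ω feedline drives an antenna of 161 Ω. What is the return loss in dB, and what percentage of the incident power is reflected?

RL ≈ 5.58 dB; 27.7% of incident power reflected

Γ = (161 − 50)/(161 + 50) = 0.526
RL = −20·log₁₀(0.526) = 5.58 dB
P_refl/P_inc = |Γ|² = 0.277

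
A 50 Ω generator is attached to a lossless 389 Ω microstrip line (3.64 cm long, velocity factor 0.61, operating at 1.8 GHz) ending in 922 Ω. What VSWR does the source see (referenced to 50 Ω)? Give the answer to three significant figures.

VSWR ≈ 9.36

λ = v/f = 0.61·c / 1.8 GHz = 0.102 m
βl = 2π·l/λ = 2π × 0.358 = 129°
tan(βl) = -1.24
Z_in = Z_0·(Z_L + jZ_0·tanβl)/(Z_0 + jZ_L·tanβl) = 243 + j231 Ω
Γ_s = (Z_in − Z_s)/(Z_in + Z_s) = (193 + j231)/(293 + j231), |Γ_s| = 0.807
VSWR = (1 + |Γ_s|)/(1 − |Γ_s|)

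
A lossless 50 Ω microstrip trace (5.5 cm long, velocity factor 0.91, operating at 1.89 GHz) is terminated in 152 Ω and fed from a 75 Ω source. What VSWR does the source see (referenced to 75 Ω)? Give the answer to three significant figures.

VSWR ≈ 3.26

λ = v/f = 0.91·c / 1.89 GHz = 0.144 m
βl = 2π·l/λ = 2π × 0.381 = 137°
tan(βl) = -0.93
Z_in = Z_0·(Z_L + jZ_0·tanβl)/(Z_0 + jZ_L·tanβl) = 31.5 + j42.6 Ω
Γ_s = (Z_in − Z_s)/(Z_in + Z_s) = (-43.5 + j42.6)/(107 + j42.6), |Γ_s| = 0.531
VSWR = (1 + |Γ_s|)/(1 − |Γ_s|)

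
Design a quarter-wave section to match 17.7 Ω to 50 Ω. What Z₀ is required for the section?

Z_qwt ≈ 29.7 Ω

Z_qwt = √(Z_0·R_L) = √(50 × 17.7) = √885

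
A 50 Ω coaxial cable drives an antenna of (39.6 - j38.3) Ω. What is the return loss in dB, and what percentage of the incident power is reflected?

RL ≈ 7.8 dB; 16.6% of incident power reflected

Γ = (-10.4 − j38.3)/(89.6 − j38.3), |Γ| = 0.407
RL = −20·log₁₀(0.407) = 7.8 dB
P_refl/P_inc = |Γ|² = 0.166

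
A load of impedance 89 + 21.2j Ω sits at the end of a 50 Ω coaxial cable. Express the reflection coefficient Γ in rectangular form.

Γ ≈ 0.297 + j0.107

Γ = (Z_L − Z_0)/(Z_L + Z_0) = (39 + j21.2)/(139 + j21.2)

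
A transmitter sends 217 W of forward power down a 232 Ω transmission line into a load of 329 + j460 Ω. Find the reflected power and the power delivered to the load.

P_reflected ≈ 91.1 W; P_delivered ≈ 126 W

|Γ| = |(97 + j460)/(561 + j460)| = 0.648
|Γ|² = 0.42
P_refl = |Γ|²·P_inc = 91.1 W, P_del = (1 − |Γ|²)·P_inc = 126 W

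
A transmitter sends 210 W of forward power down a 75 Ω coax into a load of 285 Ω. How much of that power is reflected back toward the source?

Γ = (285 − 75)/(285 + 75) = 0.583
|Γ|² = 0.34
P_refl = |Γ|²·P_inc = 71.5 W, P_del = (1 − |Γ|²)·P_inc = 139 W

P_reflected ≈ 71.5 W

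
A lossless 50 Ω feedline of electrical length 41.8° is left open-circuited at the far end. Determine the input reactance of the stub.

tan(βl) = 0.894
For an open-circuited stub, Z_in = −jZ_0·cot(βl) = −jZ_0/tan(βl)

X_in ≈ -55.9 Ω (capacitive)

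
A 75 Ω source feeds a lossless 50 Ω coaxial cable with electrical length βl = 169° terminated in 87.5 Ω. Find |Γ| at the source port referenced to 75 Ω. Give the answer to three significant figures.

tan(βl) = -0.194
Z_in = Z_0·(Z_L + jZ_0·tanβl)/(Z_0 + jZ_L·tanβl) = 81.4 + j18 Ω
Γ_s = (Z_in − Z_s)/(Z_in + Z_s) = (6.39 + j18)/(156 + j18), |Γ_s| = 0.121

|Γ| ≈ 0.121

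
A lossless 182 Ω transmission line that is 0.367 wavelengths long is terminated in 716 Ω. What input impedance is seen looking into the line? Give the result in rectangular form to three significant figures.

Z_in ≈ 79.9 + j146 Ω

βl = 2π × 0.367 = 132°
tan(βl) = tan(132°) = -1.11
Z_in = Z_0·(Z_L + jZ_0·tanβl)/(Z_0 + jZ_L·tanβl)
     = 182·(716 − j201)/(182 − j792)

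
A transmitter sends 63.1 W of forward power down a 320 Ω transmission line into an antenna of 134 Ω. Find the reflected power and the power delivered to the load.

P_reflected ≈ 10.6 W; P_delivered ≈ 52.5 W

Γ = (134 − 320)/(134 + 320) = -0.41
|Γ|² = 0.168
P_refl = |Γ|²·P_inc = 10.6 W, P_del = (1 − |Γ|²)·P_inc = 52.5 W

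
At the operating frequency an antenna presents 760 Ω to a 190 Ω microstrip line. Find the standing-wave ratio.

VSWR ≈ 4

Γ = (760 − 190)/(760 + 190) = 0.6
VSWR = (1 + 0.6)/(1 − 0.6)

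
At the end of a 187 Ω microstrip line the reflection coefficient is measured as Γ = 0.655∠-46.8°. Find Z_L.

Z_L = Z_0·(1 + Γ)/(1 − Γ) = 187·(1.45 − j0.477)/(0.552 + j0.477)

Z_L ≈ 201 − j335 Ω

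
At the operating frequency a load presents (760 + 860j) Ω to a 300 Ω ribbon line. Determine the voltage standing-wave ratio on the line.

Γ = (Z_L − Z_0)/(Z_L + Z_0) = (460 + j860)/(1060 + j860)
|Γ| = 975/1360 = 0.715
VSWR = (1 + |Γ|)/(1 − |Γ|) = 1.71/0.285

VSWR ≈ 6.01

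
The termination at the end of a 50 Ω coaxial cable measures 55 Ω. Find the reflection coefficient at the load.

Γ = (Z_L − Z_0)/(Z_L + Z_0) = (55 − 50)/(55 + 50) = 5/105

Γ = 0.0476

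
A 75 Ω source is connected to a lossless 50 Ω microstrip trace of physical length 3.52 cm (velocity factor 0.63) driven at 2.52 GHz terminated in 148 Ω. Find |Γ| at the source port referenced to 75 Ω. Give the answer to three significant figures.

|Γ| ≈ 0.35

λ = v/f = 0.63·c / 2.52 GHz = 0.075 m
βl = 2π·l/λ = 2π × 0.469 = 169°
tan(βl) = -0.195
Z_in = Z_0·(Z_L + jZ_0·tanβl)/(Z_0 + jZ_L·tanβl) = 115 + j56.8 Ω
Γ_s = (Z_in − Z_s)/(Z_in + Z_s) = (40.2 + j56.8)/(190 + j56.8), |Γ_s| = 0.35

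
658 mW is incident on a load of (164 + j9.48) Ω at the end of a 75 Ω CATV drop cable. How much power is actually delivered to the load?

P_delivered ≈ 566 mW

|Γ| = |(89 + j9.48)/(239 + j9.48)| = 0.374
|Γ|² = 0.14
P_refl = |Γ|²·P_inc = 92.1 mW, P_del = (1 − |Γ|²)·P_inc = 566 mW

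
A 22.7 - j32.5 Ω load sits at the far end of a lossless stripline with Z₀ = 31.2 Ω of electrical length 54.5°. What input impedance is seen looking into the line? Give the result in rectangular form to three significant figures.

tan(βl) = tan(54.5°) = 1.4
Z_in = Z_0·(Z_L + jZ_0·tanβl)/(Z_0 + jZ_L·tanβl)
     = 31.2·(22.7 + j11.2)/(76.8 + j31.8)

Z_in ≈ 9.49 + j0.635 Ω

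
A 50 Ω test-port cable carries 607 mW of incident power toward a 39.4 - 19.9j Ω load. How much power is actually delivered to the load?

P_delivered ≈ 570 mW

|Γ| = |(-10.6 − j19.9)/(89.4 − j19.9)| = 0.246
|Γ|² = 0.0606
P_refl = |Γ|²·P_inc = 36.8 mW, P_del = (1 − |Γ|²)·P_inc = 570 mW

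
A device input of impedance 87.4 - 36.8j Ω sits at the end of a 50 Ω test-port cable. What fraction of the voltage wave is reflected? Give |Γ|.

|Γ| ≈ 0.369

Γ = (Z_L − Z_0)/(Z_L + Z_0) = (37.4 − j36.8)/(137.4 − j36.8)
|Γ| = 52.5/142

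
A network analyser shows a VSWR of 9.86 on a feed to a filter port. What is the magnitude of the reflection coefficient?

|Γ| = (S − 1)/(S + 1) = (9.86 − 1)/(9.86 + 1) = 8.86/10.9

|Γ| ≈ 0.816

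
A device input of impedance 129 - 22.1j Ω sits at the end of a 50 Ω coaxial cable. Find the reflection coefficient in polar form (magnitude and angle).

Γ = (Z_L − Z_0)/(Z_L + Z_0) = (79 − j22.1)/(179 − j22.1)
|Γ| = 82/180 = 0.455

Γ ≈ 0.455 ∠ -8.59°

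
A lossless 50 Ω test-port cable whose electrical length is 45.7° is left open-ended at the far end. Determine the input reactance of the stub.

tan(βl) = 1.02
For an open-ended stub, Z_in = −jZ_0·cot(βl) = −jZ_0/tan(βl)

X_in ≈ -48.8 Ω (capacitive)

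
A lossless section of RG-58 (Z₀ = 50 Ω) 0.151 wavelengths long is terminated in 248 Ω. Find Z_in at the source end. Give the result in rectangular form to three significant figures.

βl = 2π × 0.151 = 54.4°
tan(βl) = tan(54.4°) = 1.39
Z_in = Z_0·(Z_L + jZ_0·tanβl)/(Z_0 + jZ_L·tanβl)
     = 50·(248 + j69.7)/(50 + j346)

Z_in ≈ 15 − j33.7 Ω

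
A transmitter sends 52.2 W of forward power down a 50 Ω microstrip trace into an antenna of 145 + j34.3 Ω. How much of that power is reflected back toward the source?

|Γ| = |(95 + j34.3)/(195 + j34.3)| = 0.51
|Γ|² = 0.26
P_refl = |Γ|²·P_inc = 13.6 W, P_del = (1 − |Γ|²)·P_inc = 38.6 W

P_reflected ≈ 13.6 W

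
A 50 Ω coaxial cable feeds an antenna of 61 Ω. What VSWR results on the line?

Γ = (61 − 50)/(61 + 50) = 0.0991
VSWR = (1 + 0.0991)/(1 − 0.0991)

VSWR ≈ 1.22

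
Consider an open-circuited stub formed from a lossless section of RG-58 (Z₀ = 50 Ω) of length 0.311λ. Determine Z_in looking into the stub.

βl = 2π × 0.311 = 112°
tan(βl) = -2.48
For an open-circuited stub, Z_in = −jZ_0·cot(βl) = −jZ_0/tan(βl)

Z_in ≈ +j20.2 Ω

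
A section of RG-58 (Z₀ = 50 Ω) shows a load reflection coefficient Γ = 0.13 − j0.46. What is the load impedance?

Z_L ≈ 39.8 − j47.5 Ω

Z_L = Z_0·(1 + Γ)/(1 − Γ) = 50·(1.13 − j0.46)/(0.87 + j0.46)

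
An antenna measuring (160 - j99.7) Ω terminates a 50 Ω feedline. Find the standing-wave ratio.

Γ = (Z_L − Z_0)/(Z_L + Z_0) = (110 − j99.7)/(210 − j99.7)
|Γ| = 148/232 = 0.639
VSWR = (1 + |Γ|)/(1 − |Γ|) = 1.64/0.361

VSWR ≈ 4.53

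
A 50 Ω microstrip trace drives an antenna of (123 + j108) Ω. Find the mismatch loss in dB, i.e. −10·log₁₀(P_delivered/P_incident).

Γ = (73 + j108)/(173 + j108), |Γ| = 0.639
|Γ|² = 0.409, so P_del/P_inc = 1 − |Γ|² = 0.591
ML = −10·log₁₀(1 − |Γ|²)

mismatch loss ≈ 2.28 dB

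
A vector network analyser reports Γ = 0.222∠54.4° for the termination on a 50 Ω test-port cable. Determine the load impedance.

Z_L = Z_0·(1 + Γ)/(1 − Γ) = 50·(1.13 + j0.181)/(0.871 − j0.181)

Z_L ≈ 60.1 + j22.8 Ω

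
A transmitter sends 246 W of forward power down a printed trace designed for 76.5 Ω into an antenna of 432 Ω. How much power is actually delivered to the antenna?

Γ = (432 − 76.5)/(432 + 76.5) = 0.699
|Γ|² = 0.489
P_refl = |Γ|²·P_inc = 120 W, P_del = (1 − |Γ|²)·P_inc = 126 W

P_delivered ≈ 126 W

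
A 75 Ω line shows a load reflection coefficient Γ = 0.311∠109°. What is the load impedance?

Z_L = Z_0·(1 + Γ)/(1 − Γ) = 75·(0.899 + j0.294)/(1.1 − j0.294)

Z_L ≈ 52.1 + j33.9 Ω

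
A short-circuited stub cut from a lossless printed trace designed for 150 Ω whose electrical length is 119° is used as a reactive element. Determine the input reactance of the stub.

tan(βl) = -1.8
For a short-circuited stub, Z_in = jZ_0·tan(βl)

X_in ≈ -271 Ω (capacitive)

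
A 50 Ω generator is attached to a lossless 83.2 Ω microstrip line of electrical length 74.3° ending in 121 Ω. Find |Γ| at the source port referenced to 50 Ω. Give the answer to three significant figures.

|Γ| ≈ 0.138

tan(βl) = 3.56
Z_in = Z_0·(Z_L + jZ_0·tanβl)/(Z_0 + jZ_L·tanβl) = 59.5 − j11.9 Ω
Γ_s = (Z_in − Z_s)/(Z_in + Z_s) = (9.51 − j11.9)/(110 − j11.9), |Γ_s| = 0.138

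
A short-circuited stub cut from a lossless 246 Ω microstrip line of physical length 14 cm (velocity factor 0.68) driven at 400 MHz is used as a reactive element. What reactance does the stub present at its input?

X_in ≈ -1580 Ω (capacitive)

λ = v/f = 0.68·c / 400 MHz = 0.51 m
βl = 2π·l/λ = 2π × 0.275 = 98.8°
tan(βl) = -6.44
For a short-circuited stub, Z_in = jZ_0·tan(βl)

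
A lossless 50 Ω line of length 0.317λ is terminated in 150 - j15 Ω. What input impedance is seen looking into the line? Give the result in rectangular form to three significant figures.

Z_in ≈ 20 + j21.4 Ω

βl = 2π × 0.317 = 114°
tan(βl) = tan(114°) = -2.23
Z_in = Z_0·(Z_L + jZ_0·tanβl)/(Z_0 + jZ_L·tanβl)
     = 50·(150 − j127)/(16.5 − j335)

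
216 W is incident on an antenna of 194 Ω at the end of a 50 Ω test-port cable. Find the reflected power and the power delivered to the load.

P_reflected ≈ 75.2 W; P_delivered ≈ 141 W

Γ = (194 − 50)/(194 + 50) = 0.59
|Γ|² = 0.348
P_refl = |Γ|²·P_inc = 75.2 W, P_del = (1 − |Γ|²)·P_inc = 141 W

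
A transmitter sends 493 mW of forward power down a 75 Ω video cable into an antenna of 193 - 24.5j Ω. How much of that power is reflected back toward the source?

|Γ| = |(118 − j24.5)/(268 − j24.5)| = 0.448
|Γ|² = 0.201
P_refl = |Γ|²·P_inc = 98.9 mW, P_del = (1 − |Γ|²)·P_inc = 394 mW

P_reflected ≈ 98.9 mW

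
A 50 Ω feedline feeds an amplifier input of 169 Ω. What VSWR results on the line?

Γ = (169 − 50)/(169 + 50) = 0.543
VSWR = (1 + 0.543)/(1 − 0.543)

VSWR ≈ 3.38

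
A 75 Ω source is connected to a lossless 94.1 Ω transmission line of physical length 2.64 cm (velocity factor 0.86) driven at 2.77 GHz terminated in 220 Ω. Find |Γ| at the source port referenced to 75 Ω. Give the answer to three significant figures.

|Γ| ≈ 0.314

λ = v/f = 0.86·c / 2.77 GHz = 0.0931 m
βl = 2π·l/λ = 2π × 0.283 = 102°
tan(βl) = -4.69
Z_in = Z_0·(Z_L + jZ_0·tanβl)/(Z_0 + jZ_L·tanβl) = 41.7 + j16.3 Ω
Γ_s = (Z_in − Z_s)/(Z_in + Z_s) = (-33.3 + j16.3)/(117 + j16.3), |Γ_s| = 0.314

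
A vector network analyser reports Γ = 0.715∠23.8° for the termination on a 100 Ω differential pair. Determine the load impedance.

Z_L = Z_0·(1 + Γ)/(1 − Γ) = 100·(1.65 + j0.289)/(0.346 − j0.289)

Z_L ≈ 241 + j285 Ω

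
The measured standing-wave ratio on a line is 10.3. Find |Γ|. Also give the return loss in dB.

|Γ| = (S − 1)/(S + 1) = (10.3 − 1)/(10.3 + 1) = 9.3/11.3
RL = −20·log₁₀|Γ| = −20·log₁₀(0.823)

|Γ| ≈ 0.823; return loss ≈ 1.69 dB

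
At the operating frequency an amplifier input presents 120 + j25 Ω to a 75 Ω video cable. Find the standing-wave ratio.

Γ = (Z_L − Z_0)/(Z_L + Z_0) = (45 + j25)/(195 + j25)
|Γ| = 51.5/197 = 0.262
VSWR = (1 + |Γ|)/(1 − |Γ|) = 1.26/0.738

VSWR ≈ 1.71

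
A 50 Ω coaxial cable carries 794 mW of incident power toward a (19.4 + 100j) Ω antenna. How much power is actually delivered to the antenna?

P_delivered ≈ 208 mW

|Γ| = |(-30.6 + j100)/(69.4 + j100)| = 0.859
|Γ|² = 0.738
P_refl = |Γ|²·P_inc = 586 mW, P_del = (1 − |Γ|²)·P_inc = 208 mW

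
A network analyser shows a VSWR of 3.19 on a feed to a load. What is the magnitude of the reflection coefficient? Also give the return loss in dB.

|Γ| = (S − 1)/(S + 1) = (3.19 − 1)/(3.19 + 1) = 2.19/4.19
RL = −20·log₁₀|Γ| = −20·log₁₀(0.523)

|Γ| ≈ 0.523; return loss ≈ 5.64 dB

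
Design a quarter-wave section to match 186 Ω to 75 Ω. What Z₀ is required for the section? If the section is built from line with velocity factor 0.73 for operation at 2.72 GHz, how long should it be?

Z_qwt ≈ 118 Ω; length ≈ 2.01 cm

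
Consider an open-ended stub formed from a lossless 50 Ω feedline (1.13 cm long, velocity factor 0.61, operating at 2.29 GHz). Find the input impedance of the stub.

Z_in ≈ −j40.6 Ω

λ = v/f = 0.61·c / 2.29 GHz = 0.0799 m
βl = 2π·l/λ = 2π × 0.141 = 50.9°
tan(βl) = 1.23
For an open-ended stub, Z_in = −jZ_0·cot(βl) = −jZ_0/tan(βl)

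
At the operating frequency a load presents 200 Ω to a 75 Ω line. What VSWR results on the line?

VSWR ≈ 2.67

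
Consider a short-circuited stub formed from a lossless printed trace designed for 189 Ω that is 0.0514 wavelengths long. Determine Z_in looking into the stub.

βl = 2π × 0.0514 = 18.5°
tan(βl) = 0.335
For a short-circuited stub, Z_in = jZ_0·tan(βl)

Z_in ≈ +j63.3 Ω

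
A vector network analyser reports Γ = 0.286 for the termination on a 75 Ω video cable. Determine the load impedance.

Z_L ≈ 135 Ω

Z_L = Z_0·(1 + Γ)/(1 − Γ) = 75·(1.29)/(0.714)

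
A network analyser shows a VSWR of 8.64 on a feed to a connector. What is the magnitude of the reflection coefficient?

|Γ| = (S − 1)/(S + 1) = (8.64 − 1)/(8.64 + 1) = 7.64/9.64

|Γ| ≈ 0.793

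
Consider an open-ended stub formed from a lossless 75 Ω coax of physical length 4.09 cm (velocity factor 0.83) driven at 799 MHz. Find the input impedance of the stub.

λ = v/f = 0.83·c / 799 MHz = 0.312 m
βl = 2π·l/λ = 2π × 0.131 = 47.2°
tan(βl) = 1.08
For an open-ended stub, Z_in = −jZ_0·cot(βl) = −jZ_0/tan(βl)

Z_in ≈ −j69.3 Ω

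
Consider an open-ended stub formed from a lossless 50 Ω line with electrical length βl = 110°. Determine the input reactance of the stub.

tan(βl) = -2.75
For an open-ended stub, Z_in = −jZ_0·cot(βl) = −jZ_0/tan(βl)

X_in ≈ 18.2 Ω (inductive)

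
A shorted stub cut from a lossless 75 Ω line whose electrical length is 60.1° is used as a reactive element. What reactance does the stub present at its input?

X_in ≈ 130 Ω (inductive)

tan(βl) = 1.74
For a shorted stub, Z_in = jZ_0·tan(βl)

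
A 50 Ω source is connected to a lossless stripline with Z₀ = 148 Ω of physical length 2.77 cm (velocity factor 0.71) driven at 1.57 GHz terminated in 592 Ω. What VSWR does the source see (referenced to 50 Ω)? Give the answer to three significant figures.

λ = v/f = 0.71·c / 1.57 GHz = 0.136 m
βl = 2π·l/λ = 2π × 0.204 = 73.5°
tan(βl) = 3.38
Z_in = Z_0·(Z_L + jZ_0·tanβl)/(Z_0 + jZ_L·tanβl) = 40 − j40.9 Ω
Γ_s = (Z_in − Z_s)/(Z_in + Z_s) = (-9.97 − j40.9)/(90 − j40.9), |Γ_s| = 0.425
VSWR = (1 + |Γ_s|)/(1 − |Γ_s|)

VSWR ≈ 2.48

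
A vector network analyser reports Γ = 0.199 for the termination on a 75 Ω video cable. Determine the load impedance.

Z_L = Z_0·(1 + Γ)/(1 − Γ) = 75·(1.2)/(0.801)

Z_L ≈ 112 Ω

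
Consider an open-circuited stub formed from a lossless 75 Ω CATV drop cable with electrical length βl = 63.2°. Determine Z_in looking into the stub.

tan(βl) = 1.98
For an open-circuited stub, Z_in = −jZ_0·cot(βl) = −jZ_0/tan(βl)

Z_in ≈ −j37.9 Ω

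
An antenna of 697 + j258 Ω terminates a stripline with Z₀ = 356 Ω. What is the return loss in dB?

Γ = (341 + j258)/(1053 + j258), |Γ| = 0.394
RL = −20·log₁₀|Γ| = −20·log₁₀(0.394)

RL ≈ 8.08 dB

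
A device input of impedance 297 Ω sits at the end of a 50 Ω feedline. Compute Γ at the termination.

Γ = (Z_L − Z_0)/(Z_L + Z_0) = (297 − 50)/(297 + 50) = 247/347

Γ = 0.712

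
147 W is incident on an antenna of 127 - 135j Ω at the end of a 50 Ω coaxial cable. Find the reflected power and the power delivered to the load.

P_reflected ≈ 71.7 W; P_delivered ≈ 75.3 W

|Γ| = |(77 − j135)/(177 − j135)| = 0.698
|Γ|² = 0.487
P_refl = |Γ|²·P_inc = 71.7 W, P_del = (1 − |Γ|²)·P_inc = 75.3 W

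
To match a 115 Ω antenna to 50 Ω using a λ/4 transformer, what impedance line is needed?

Z_qwt ≈ 75.8 Ω

Z_qwt = √(Z_0·R_L) = √(50 × 115) = √5750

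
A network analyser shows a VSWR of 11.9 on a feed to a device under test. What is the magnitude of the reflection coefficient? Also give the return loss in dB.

|Γ| ≈ 0.845; return loss ≈ 1.46 dB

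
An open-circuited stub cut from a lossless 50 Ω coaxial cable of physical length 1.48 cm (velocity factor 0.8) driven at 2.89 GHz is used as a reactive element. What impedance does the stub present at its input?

Z_in ≈ −j24.2 Ω

λ = v/f = 0.8·c / 2.89 GHz = 0.083 m
βl = 2π·l/λ = 2π × 0.178 = 64.2°
tan(βl) = 2.06
For an open-circuited stub, Z_in = −jZ_0·cot(βl) = −jZ_0/tan(βl)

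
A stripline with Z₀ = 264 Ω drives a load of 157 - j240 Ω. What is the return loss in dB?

RL ≈ 5.32 dB

Γ = (-107 − j240)/(421 − j240), |Γ| = 0.542
RL = −20·log₁₀|Γ| = −20·log₁₀(0.542)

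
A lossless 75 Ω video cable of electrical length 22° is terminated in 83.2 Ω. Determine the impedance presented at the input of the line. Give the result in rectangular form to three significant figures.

tan(βl) = tan(22°) = 0.404
Z_in = Z_0·(Z_L + jZ_0·tanβl)/(Z_0 + jZ_L·tanβl)
     = 75·(83.2 + j30.3)/(75 + j33.6)

Z_in ≈ 80.6 − j5.82 Ω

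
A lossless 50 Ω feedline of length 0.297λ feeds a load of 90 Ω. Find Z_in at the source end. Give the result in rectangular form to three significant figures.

Z_in ≈ 29.5 + j10.2 Ω

βl = 2π × 0.297 = 107°
tan(βl) = tan(107°) = -3.29
Z_in = Z_0·(Z_L + jZ_0·tanβl)/(Z_0 + jZ_L·tanβl)
     = 50·(90 − j164)/(50 − j296)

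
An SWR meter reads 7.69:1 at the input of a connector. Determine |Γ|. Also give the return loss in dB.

|Γ| ≈ 0.77; return loss ≈ 2.27 dB

|Γ| = (S − 1)/(S + 1) = (7.69 − 1)/(7.69 + 1) = 6.69/8.69
RL = −20·log₁₀|Γ| = −20·log₁₀(0.77)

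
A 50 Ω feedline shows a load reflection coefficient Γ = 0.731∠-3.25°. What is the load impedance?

Z_L ≈ 312 − j55.5 Ω

Z_L = Z_0·(1 + Γ)/(1 − Γ) = 50·(1.73 − j0.0414)/(0.27 + j0.0414)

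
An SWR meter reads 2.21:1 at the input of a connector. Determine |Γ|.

|Γ| = (S − 1)/(S + 1) = (2.21 − 1)/(2.21 + 1) = 1.21/3.21

|Γ| ≈ 0.377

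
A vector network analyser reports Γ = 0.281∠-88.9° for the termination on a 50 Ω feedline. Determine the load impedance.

Z_L ≈ 43.1 − j26.3 Ω

Z_L = Z_0·(1 + Γ)/(1 − Γ) = 50·(1.01 − j0.281)/(0.995 + j0.281)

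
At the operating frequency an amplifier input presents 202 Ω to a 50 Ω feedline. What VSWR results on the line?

VSWR ≈ 4.04

Γ = (202 − 50)/(202 + 50) = 0.603
VSWR = (1 + 0.603)/(1 − 0.603)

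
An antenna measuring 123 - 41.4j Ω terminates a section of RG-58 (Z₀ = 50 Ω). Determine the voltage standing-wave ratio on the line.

VSWR ≈ 2.79

Γ = (Z_L − Z_0)/(Z_L + Z_0) = (73 − j41.4)/(173 − j41.4)
|Γ| = 83.9/178 = 0.472
VSWR = (1 + |Γ|)/(1 − |Γ|) = 1.47/0.528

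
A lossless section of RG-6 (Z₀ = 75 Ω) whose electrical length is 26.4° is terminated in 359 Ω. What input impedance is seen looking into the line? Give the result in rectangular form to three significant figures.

Z_in ≈ 67.3 − j123 Ω

tan(βl) = tan(26.4°) = 0.496
Z_in = Z_0·(Z_L + jZ_0·tanβl)/(Z_0 + jZ_L·tanβl)
     = 75·(359 + j37.2)/(75 + j178)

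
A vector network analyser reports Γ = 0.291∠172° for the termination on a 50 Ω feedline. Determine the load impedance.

Z_L ≈ 27.6 + j2.44 Ω

Z_L = Z_0·(1 + Γ)/(1 − Γ) = 50·(0.712 + j0.0405)/(1.29 − j0.0405)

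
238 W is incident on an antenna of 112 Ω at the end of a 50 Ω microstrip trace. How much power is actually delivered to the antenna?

Γ = (112 − 50)/(112 + 50) = 0.383
|Γ|² = 0.146
P_refl = |Γ|²·P_inc = 34.9 W, P_del = (1 − |Γ|²)·P_inc = 203 W

P_delivered ≈ 203 W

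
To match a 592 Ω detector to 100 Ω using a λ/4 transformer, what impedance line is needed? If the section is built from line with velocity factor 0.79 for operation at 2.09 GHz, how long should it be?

Z_qwt ≈ 243 Ω; length ≈ 2.83 cm

Z_qwt = √(Z_0·R_L) = √(100 × 592) = √59200
λ = 0.79·c/f = 0.113 m, so l = λ/4 = 0.0283 m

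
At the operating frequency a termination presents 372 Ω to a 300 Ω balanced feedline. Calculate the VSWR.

VSWR ≈ 1.24

Γ = (372 − 300)/(372 + 300) = 0.107
VSWR = (1 + 0.107)/(1 − 0.107)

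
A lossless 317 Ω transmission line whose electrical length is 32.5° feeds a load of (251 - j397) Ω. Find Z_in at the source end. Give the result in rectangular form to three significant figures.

Z_in ≈ 101 − j137 Ω

tan(βl) = tan(32.5°) = 0.637
Z_in = Z_0·(Z_L + jZ_0·tanβl)/(Z_0 + jZ_L·tanβl)
     = 317·(251 − j195)/(570 + j160)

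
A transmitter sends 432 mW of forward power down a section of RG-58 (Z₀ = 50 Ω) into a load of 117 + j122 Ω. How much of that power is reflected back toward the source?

|Γ| = |(67 + j122)/(167 + j122)| = 0.673
|Γ|² = 0.453
P_refl = |Γ|²·P_inc = 196 mW, P_del = (1 − |Γ|²)·P_inc = 236 mW

P_reflected ≈ 196 mW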